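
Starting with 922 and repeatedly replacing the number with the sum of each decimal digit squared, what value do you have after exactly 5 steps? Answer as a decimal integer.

4

922 → 9² + 2² + 2² = 81 + 4 + 4 = 89
89 → 8² + 9² = 64 + 81 = 145
145 → 1² + 4² + 5² = 1 + 16 + 25 = 42
42 → 4² + 2² = 16 + 4 = 20
20 → 2² + 0² = 4 + 0 = 4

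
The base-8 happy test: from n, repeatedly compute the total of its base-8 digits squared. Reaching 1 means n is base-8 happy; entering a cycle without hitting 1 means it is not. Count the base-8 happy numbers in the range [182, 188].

1

182: 182 → 76 → 18 → 8 → 1  (reaches 1)
183: 183 → 89 → 11 → 10 → 5 → 25 → 10  (repeats 10)
184: 184 → 53 → 61 → 74 → 6 → 36 → 32 → 16 → 4 → 16  (repeats 16)
185: 185 → 54 → 72 → 2 → 4 → 16 → 4  (repeats 4)
186: 186 → 57 → 50 → 40 → 25 → 10 → 5 → 25  (repeats 25)
187: 187 → 62 → 85 → 30 → 45 → 50 → 40 → 25 → 10 → 5 → 25  (repeats 25)
188: 188 → 69 → 26 → 13 → 26  (repeats 26)
base-8 happy: 182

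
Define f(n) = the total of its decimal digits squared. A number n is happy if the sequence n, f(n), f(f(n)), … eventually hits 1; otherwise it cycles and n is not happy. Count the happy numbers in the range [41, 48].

1

41: 41 → 17 → 50 → 25 → 29 → 85 → 89 → 145 → 42 → 20 → 4 → 16 → 37 → 58 → 89  (repeats 89)
42: 42 → 20 → 4 → 16 → 37 → 58 → 89 → 145 → 42  (repeats 42)
43: 43 → 25 → 29 → 85 → 89 → 145 → 42 → 20 → 4 → 16 → 37 → 58 → 89  (repeats 89)
44: 44 → 32 → 13 → 10 → 1  (reaches 1)
45: 45 → 41 → 17 → 50 → 25 → 29 → 85 → 89 → 145 → 42 → 20 → 4 → 16 → 37 → 58 → 89  (repeats 89)
46: 46 → 52 → 29 → 85 → 89 → 145 → 42 → 20 → 4 → 16 → 37 → 58 → 89  (repeats 89)
47: 47 → 65 → 61 → 37 → 58 → 89 → 145 → 42 → 20 → 4 → 16 → 37  (repeats 37)
48: 48 → 80 → 64 → 52 → 29 → 85 → 89 → 145 → 42 → 20 → 4 → 16 → 37 → 58 → 89  (repeats 89)
happy: 44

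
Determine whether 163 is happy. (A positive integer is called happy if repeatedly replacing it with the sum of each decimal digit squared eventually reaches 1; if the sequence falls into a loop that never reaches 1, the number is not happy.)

163 → 1² + 6² + 3² = 46
46 → 4² + 6² = 52
52 → 5² + 2² = 29
29 → 2² + 9² = 85
85 → 8² + 5² = 89
89 → 8² + 9² = 145
145 → 1² + 4² + 5² = 42
42 → 4² + 2² = 20
20 → 2² + 0² = 4
4 → 4² = 16
16 → 1² + 6² = 37
37 → 3² + 7² = 58
58 → 5² + 8² = 89  — 89 already seen; the sequence cycles without reaching 1.

not happy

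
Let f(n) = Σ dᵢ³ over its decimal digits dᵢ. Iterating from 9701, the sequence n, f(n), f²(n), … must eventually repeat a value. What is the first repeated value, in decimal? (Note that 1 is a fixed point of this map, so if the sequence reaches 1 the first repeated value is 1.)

371

9701 → 1073
1073 → 371
371 → 371  — 371 already appeared earlier.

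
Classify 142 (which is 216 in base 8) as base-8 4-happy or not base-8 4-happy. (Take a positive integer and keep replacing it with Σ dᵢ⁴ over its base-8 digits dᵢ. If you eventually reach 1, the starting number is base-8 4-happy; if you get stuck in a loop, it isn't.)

142 = (2,1,6)_8 → 2⁴ + 1⁴ + 6⁴ = 16 + 1 + 1296 = 1313
1313 = (2,4,4,1)_8 → 2⁴ + 4⁴ + 4⁴ + 1⁴ = 16 + 256 + 256 + 1 = 529
529 = (1,0,2,1)_8 → 1⁴ + 0⁴ + 2⁴ + 1⁴ = 1 + 0 + 16 + 1 = 18
18 = (2,2)_8 → 2⁴ + 2⁴ = 16 + 16 = 32
32 = (4,0)_8 → 4⁴ + 0⁴ = 256 + 0 = 256
256 = (4,0,0)_8 → 4⁴ + 0⁴ + 0⁴ = 256 + 0 + 0 = 256  — 256 already seen; the sequence cycles without reaching 1.

not base-8 4-happy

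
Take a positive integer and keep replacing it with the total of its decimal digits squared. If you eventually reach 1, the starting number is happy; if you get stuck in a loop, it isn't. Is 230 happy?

230 → 2² + 3² + 0² = 4 + 9 + 0 = 13
13 → 1² + 3² = 1 + 9 = 10
10 → 1² + 0² = 1 + 0 = 1  — reached 1.

happy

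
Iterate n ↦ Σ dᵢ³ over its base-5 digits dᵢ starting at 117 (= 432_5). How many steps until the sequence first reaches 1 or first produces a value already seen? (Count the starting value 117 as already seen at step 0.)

117 = (4,3,2)_5 → 4³ + 3³ + 2³ = 99
99 = (3,4,4)_5 → 3³ + 4³ + 4³ = 155
155 = (1,1,1,0)_5 → 1³ + 1³ + 1³ + 0³ = 3
3 = (3)_5 → 3³ = 27
27 = (1,0,2)_5 → 1³ + 0³ + 2³ = 9
9 = (1,4)_5 → 1³ + 4³ = 65
65 = (2,3,0)_5 → 2³ + 3³ + 0³ = 35
35 = (1,2,0)_5 → 1³ + 2³ + 0³ = 9  — 9 repeats.
That took 8 steps.

8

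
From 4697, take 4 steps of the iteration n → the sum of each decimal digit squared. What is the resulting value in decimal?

51

4697 → 4² + 6² + 9² + 7² = 16 + 36 + 81 + 49 = 182
182 → 1² + 8² + 2² = 1 + 64 + 4 = 69
69 → 6² + 9² = 36 + 81 = 117
117 → 1² + 1² + 7² = 1 + 1 + 49 = 51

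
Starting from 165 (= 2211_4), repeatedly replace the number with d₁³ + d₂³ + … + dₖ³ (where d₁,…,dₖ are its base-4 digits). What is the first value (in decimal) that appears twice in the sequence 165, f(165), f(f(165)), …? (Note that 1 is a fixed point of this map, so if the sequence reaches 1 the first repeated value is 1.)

9

165 = (2,2,1,1)_4 → 18
18 = (1,0,2)_4 → 9
9 = (2,1)_4 → 9  — 9 already appeared earlier.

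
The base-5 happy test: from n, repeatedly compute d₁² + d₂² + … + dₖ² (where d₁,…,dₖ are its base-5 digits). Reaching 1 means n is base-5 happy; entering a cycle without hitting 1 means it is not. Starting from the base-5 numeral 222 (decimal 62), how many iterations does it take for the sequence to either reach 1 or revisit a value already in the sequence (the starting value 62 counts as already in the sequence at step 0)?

6

62 = (2,2,2)_5 → 2² + 2² + 2² = 4 + 4 + 4 = 12
12 = (2,2)_5 → 2² + 2² = 4 + 4 = 8
8 = (1,3)_5 → 1² + 3² = 1 + 9 = 10
10 = (2,0)_5 → 2² + 0² = 4 + 0 = 4
4 = (4)_5 → 4² = 16
16 = (3,1)_5 → 3² + 1² = 9 + 1 = 10  — 10 repeats.
That took 6 steps.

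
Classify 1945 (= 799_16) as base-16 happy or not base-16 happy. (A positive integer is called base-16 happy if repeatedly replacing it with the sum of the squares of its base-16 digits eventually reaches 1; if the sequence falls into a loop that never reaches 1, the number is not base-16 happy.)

not base-16 happy

1945 = (7,9,9)_16 → 7² + 9² + 9² = 49 + 81 + 81 = 211
211 = (13,3)_16 → 13² + 3² = 169 + 9 = 178
178 = (11,2)_16 → 11² + 2² = 121 + 4 = 125
125 = (7,13)_16 → 7² + 13² = 49 + 169 = 218
218 = (13,10)_16 → 13² + 10² = 169 + 100 = 269
269 = (1,0,13)_16 → 1² + 0² + 13² = 1 + 0 + 169 = 170
170 = (10,10)_16 → 10² + 10² = 100 + 100 = 200
200 = (12,8)_16 → 12² + 8² = 144 + 64 = 208
208 = (13,0)_16 → 13² + 0² = 169 + 0 = 169
169 = (10,9)_16 → 10² + 9² = 100 + 81 = 181
181 = (11,5)_16 → 11² + 5² = 121 + 25 = 146
146 = (9,2)_16 → 9² + 2² = 81 + 4 = 85
85 = (5,5)_16 → 5² + 5² = 25 + 25 = 50
50 = (3,2)_16 → 3² + 2² = 9 + 4 = 13
13 = (13)_16 → 13² = 169  — 169 already seen; the sequence cycles without reaching 1.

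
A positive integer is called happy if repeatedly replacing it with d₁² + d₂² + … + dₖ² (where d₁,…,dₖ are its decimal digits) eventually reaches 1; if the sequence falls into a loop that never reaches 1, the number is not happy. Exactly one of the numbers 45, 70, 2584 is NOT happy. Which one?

45: 45 → 41 → 17 → 50 → 25 → 29 → 85 → 89 → 145 → 42 → 20 → 4 → 16 → 37 → 58 → 89  — repeats 89 (not happy)
70: 70 → 49 → 97 → 130 → 10 → 1  — reaches 1 (happy)
2584: 2584 → 109 → 82 → 68 → 100 → 1  — reaches 1 (happy)

45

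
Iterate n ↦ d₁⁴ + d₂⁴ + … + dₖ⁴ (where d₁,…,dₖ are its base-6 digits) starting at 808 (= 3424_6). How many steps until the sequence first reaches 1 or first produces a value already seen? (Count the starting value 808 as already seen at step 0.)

808 = (3,4,2,4)_6 → 3⁴ + 4⁴ + 2⁴ + 4⁴ = 81 + 256 + 16 + 256 = 609
609 = (2,4,5,3)_6 → 2⁴ + 4⁴ + 5⁴ + 3⁴ = 16 + 256 + 625 + 81 = 978
978 = (4,3,1,0)_6 → 4⁴ + 3⁴ + 1⁴ + 0⁴ = 256 + 81 + 1 + 0 = 338
338 = (1,3,2,2)_6 → 1⁴ + 3⁴ + 2⁴ + 2⁴ = 1 + 81 + 16 + 16 = 114
114 = (3,1,0)_6 → 3⁴ + 1⁴ + 0⁴ = 81 + 1 + 0 = 82
82 = (2,1,4)_6 → 2⁴ + 1⁴ + 4⁴ = 16 + 1 + 256 = 273
273 = (1,1,3,3)_6 → 1⁴ + 1⁴ + 3⁴ + 3⁴ = 1 + 1 + 81 + 81 = 164
164 = (4,3,2)_6 → 4⁴ + 3⁴ + 2⁴ = 256 + 81 + 16 = 353
353 = (1,3,4,5)_6 → 1⁴ + 3⁴ + 4⁴ + 5⁴ = 1 + 81 + 256 + 625 = 963
963 = (4,2,4,3)_6 → 4⁴ + 2⁴ + 4⁴ + 3⁴ = 256 + 16 + 256 + 81 = 609  — 609 repeats.
That took 10 steps.

10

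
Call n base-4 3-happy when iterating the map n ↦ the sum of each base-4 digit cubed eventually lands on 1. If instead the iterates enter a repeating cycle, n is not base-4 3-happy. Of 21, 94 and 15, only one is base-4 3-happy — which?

21: 21 → 3 → 27 → 36 → 9 → 9  — repeats 9 (not base-4 3-happy)
94: 94 → 37 → 10 → 16 → 1  — reaches 1 (base-4 3-happy)
15: 15 → 54 → 36 → 9 → 9  — repeats 9 (not base-4 3-happy)

94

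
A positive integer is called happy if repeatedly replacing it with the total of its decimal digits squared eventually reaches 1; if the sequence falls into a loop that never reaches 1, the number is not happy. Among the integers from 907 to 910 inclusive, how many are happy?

907: 907 → 130 → 10 → 1  (reaches 1)
908: 908 → 145 → 42 → 20 → 4 → 16 → 37 → 58 → 89 → 145  (repeats 145)
909: 909 → 162 → 41 → 17 → 50 → 25 → 29 → 85 → 89 → 145 → 42 → 20 → 4 → 16 → 37 → 58 → 89  (repeats 89)
910: 910 → 82 → 68 → 100 → 1  (reaches 1)
happy: 907, 910

2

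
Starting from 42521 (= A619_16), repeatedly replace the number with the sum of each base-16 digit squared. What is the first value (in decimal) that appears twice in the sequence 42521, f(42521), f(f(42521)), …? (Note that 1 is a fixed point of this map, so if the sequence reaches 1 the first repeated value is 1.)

169

42521 = (10,6,1,9)_16 → 10² + 6² + 1² + 9² = 100 + 36 + 1 + 81 = 218
218 = (13,10)_16 → 13² + 10² = 169 + 100 = 269
269 = (1,0,13)_16 → 1² + 0² + 13² = 1 + 0 + 169 = 170
170 = (10,10)_16 → 10² + 10² = 100 + 100 = 200
200 = (12,8)_16 → 12² + 8² = 144 + 64 = 208
208 = (13,0)_16 → 13² + 0² = 169 + 0 = 169
169 = (10,9)_16 → 10² + 9² = 100 + 81 = 181
181 = (11,5)_16 → 11² + 5² = 121 + 25 = 146
146 = (9,2)_16 → 9² + 2² = 81 + 4 = 85
85 = (5,5)_16 → 5² + 5² = 25 + 25 = 50
50 = (3,2)_16 → 3² + 2² = 9 + 4 = 13
13 = (13)_16 → 13² = 169  — 169 already appeared earlier.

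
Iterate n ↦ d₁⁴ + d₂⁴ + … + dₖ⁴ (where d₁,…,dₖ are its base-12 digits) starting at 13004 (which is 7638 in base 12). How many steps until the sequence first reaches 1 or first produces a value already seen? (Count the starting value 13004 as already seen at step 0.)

12

13004 = (7,6,3,8)_12 → 7874
7874 = (4,6,8,2)_12 → 5664
5664 = (3,3,4,0)_12 → 418
418 = (2,10,10)_12 → 20016
20016 = (11,7,0,0)_12 → 17042
17042 = (9,10,4,2)_12 → 16833
16833 = (9,8,10,9)_12 → 27218
27218 = (1,3,9,0,2)_12 → 6659
6659 = (3,10,2,11)_12 → 24738
24738 = (1,2,3,9,6)_12 → 7955
7955 = (4,7,2,11)_12 → 17314
17314 = (10,0,2,10)_12 → 20016  — 20016 repeats.
That took 12 steps.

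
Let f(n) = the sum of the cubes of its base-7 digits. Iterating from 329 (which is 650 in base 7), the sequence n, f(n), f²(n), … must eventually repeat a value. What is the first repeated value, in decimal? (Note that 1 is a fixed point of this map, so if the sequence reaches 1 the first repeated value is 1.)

329 = (6,5,0)_7 → 341
341 = (6,6,5)_7 → 557
557 = (1,4,2,4)_7 → 137
137 = (2,5,4)_7 → 197
197 = (4,0,1)_7 → 65
65 = (1,2,2)_7 → 17
17 = (2,3)_7 → 35
35 = (5,0)_7 → 125
125 = (2,3,6)_7 → 251
251 = (5,0,6)_7 → 341  — 341 already appeared earlier.

341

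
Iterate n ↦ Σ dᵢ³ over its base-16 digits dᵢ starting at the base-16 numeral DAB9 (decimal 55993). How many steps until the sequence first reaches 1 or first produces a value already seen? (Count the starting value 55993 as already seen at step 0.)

55993 = (13,10,11,9)_16 → 13³ + 10³ + 11³ + 9³ = 2197 + 1000 + 1331 + 729 = 5257
5257 = (1,4,8,9)_16 → 1³ + 4³ + 8³ + 9³ = 1 + 64 + 512 + 729 = 1306
1306 = (5,1,10)_16 → 5³ + 1³ + 10³ = 125 + 1 + 1000 = 1126
1126 = (4,6,6)_16 → 4³ + 6³ + 6³ = 64 + 216 + 216 = 496
496 = (1,15,0)_16 → 1³ + 15³ + 0³ = 1 + 3375 + 0 = 3376
3376 = (13,3,0)_16 → 13³ + 3³ + 0³ = 2197 + 27 + 0 = 2224
2224 = (8,11,0)_16 → 8³ + 11³ + 0³ = 512 + 1331 + 0 = 1843
1843 = (7,3,3)_16 → 7³ + 3³ + 3³ = 343 + 27 + 27 = 397
397 = (1,8,13)_16 → 1³ + 8³ + 13³ = 1 + 512 + 2197 = 2710
2710 = (10,9,6)_16 → 10³ + 9³ + 6³ = 1000 + 729 + 216 = 1945
1945 = (7,9,9)_16 → 7³ + 9³ + 9³ = 343 + 729 + 729 = 1801
1801 = (7,0,9)_16 → 7³ + 0³ + 9³ = 343 + 0 + 729 = 1072
1072 = (4,3,0)_16 → 4³ + 3³ + 0³ = 64 + 27 + 0 = 91
91 = (5,11)_16 → 5³ + 11³ = 125 + 1331 = 1456
1456 = (5,11,0)_16 → 5³ + 11³ + 0³ = 125 + 1331 + 0 = 1456  — 1456 repeats.
That took 15 steps.

15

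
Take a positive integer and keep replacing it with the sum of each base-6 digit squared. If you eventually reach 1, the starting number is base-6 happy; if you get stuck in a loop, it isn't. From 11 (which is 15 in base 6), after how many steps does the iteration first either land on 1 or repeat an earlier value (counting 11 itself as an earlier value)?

9

11 = (1,5)_6 → 1² + 5² = 1 + 25 = 26
26 = (4,2)_6 → 4² + 2² = 16 + 4 = 20
20 = (3,2)_6 → 3² + 2² = 9 + 4 = 13
13 = (2,1)_6 → 2² + 1² = 4 + 1 = 5
5 = (5)_6 → 5² = 25
25 = (4,1)_6 → 4² + 1² = 16 + 1 = 17
17 = (2,5)_6 → 2² + 5² = 4 + 25 = 29
29 = (4,5)_6 → 4² + 5² = 16 + 25 = 41
41 = (1,0,5)_6 → 1² + 0² + 5² = 1 + 0 + 25 = 26  — 26 repeats.
That took 9 steps.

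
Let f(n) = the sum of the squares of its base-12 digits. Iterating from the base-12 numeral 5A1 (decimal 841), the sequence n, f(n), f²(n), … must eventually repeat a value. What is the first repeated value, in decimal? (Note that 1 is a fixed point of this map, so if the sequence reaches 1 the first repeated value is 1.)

5

841 = (5,10,1)_12 → 5² + 10² + 1² = 126
126 = (10,6)_12 → 10² + 6² = 136
136 = (11,4)_12 → 11² + 4² = 137
137 = (11,5)_12 → 11² + 5² = 146
146 = (1,0,2)_12 → 1² + 0² + 2² = 5
5 = (5)_12 → 5² = 25
25 = (2,1)_12 → 2² + 1² = 5  — 5 already appeared earlier.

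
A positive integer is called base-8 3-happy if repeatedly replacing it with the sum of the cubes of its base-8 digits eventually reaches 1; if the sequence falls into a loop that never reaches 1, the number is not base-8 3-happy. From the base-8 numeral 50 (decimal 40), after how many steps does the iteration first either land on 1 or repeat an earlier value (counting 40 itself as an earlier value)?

40 = (5,0)_8 → 5³ + 0³ = 125
125 = (1,7,5)_8 → 1³ + 7³ + 5³ = 469
469 = (7,2,5)_8 → 7³ + 2³ + 5³ = 476
476 = (7,3,4)_8 → 7³ + 3³ + 4³ = 434
434 = (6,6,2)_8 → 6³ + 6³ + 2³ = 440
440 = (6,7,0)_8 → 6³ + 7³ + 0³ = 559
559 = (1,0,5,7)_8 → 1³ + 0³ + 5³ + 7³ = 469  — 469 repeats.
That took 7 steps.

7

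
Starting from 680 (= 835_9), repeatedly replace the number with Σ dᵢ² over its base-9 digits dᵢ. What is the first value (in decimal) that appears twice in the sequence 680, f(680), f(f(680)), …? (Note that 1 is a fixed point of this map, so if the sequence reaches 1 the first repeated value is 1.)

74

680 = (8,3,5)_9 → 98
98 = (1,1,8)_9 → 66
66 = (7,3)_9 → 58
58 = (6,4)_9 → 52
52 = (5,7)_9 → 74
74 = (8,2)_9 → 68
68 = (7,5)_9 → 74  — 74 already appeared earlier.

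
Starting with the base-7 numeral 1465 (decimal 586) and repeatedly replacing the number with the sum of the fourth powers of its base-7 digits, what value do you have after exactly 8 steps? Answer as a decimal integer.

586 = (1,4,6,5)_7 → 1⁴ + 4⁴ + 6⁴ + 5⁴ = 1 + 256 + 1296 + 625 = 2178
2178 = (6,2,3,1)_7 → 6⁴ + 2⁴ + 3⁴ + 1⁴ = 1296 + 16 + 81 + 1 = 1394
1394 = (4,0,3,1)_7 → 4⁴ + 0⁴ + 3⁴ + 1⁴ = 256 + 0 + 81 + 1 = 338
338 = (6,6,2)_7 → 6⁴ + 6⁴ + 2⁴ = 1296 + 1296 + 16 = 2608
2608 = (1,0,4,1,4)_7 → 1⁴ + 0⁴ + 4⁴ + 1⁴ + 4⁴ = 1 + 0 + 256 + 1 + 256 = 514
514 = (1,3,3,3)_7 → 1⁴ + 3⁴ + 3⁴ + 3⁴ = 1 + 81 + 81 + 81 = 244
244 = (4,6,6)_7 → 4⁴ + 6⁴ + 6⁴ = 256 + 1296 + 1296 = 2848
2848 = (1,1,2,0,6)_7 → 1⁴ + 1⁴ + 2⁴ + 0⁴ + 6⁴ = 1 + 1 + 16 + 0 + 1296 = 1314

1314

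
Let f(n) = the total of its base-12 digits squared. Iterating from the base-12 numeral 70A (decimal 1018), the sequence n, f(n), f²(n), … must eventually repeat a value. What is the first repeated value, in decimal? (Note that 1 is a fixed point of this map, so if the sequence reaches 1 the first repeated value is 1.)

1018 = (7,0,10)_12 → 7² + 0² + 10² = 49 + 0 + 100 = 149
149 = (1,0,5)_12 → 1² + 0² + 5² = 1 + 0 + 25 = 26
26 = (2,2)_12 → 2² + 2² = 4 + 4 = 8
8 = (8)_12 → 8² = 64
64 = (5,4)_12 → 5² + 4² = 25 + 16 = 41
41 = (3,5)_12 → 3² + 5² = 9 + 25 = 34
34 = (2,10)_12 → 2² + 10² = 4 + 100 = 104
104 = (8,8)_12 → 8² + 8² = 64 + 64 = 128
128 = (10,8)_12 → 10² + 8² = 100 + 64 = 164
164 = (1,1,8)_12 → 1² + 1² + 8² = 1 + 1 + 64 = 66
66 = (5,6)_12 → 5² + 6² = 25 + 36 = 61
61 = (5,1)_12 → 5² + 1² = 25 + 1 = 26  — 26 already appeared earlier.

26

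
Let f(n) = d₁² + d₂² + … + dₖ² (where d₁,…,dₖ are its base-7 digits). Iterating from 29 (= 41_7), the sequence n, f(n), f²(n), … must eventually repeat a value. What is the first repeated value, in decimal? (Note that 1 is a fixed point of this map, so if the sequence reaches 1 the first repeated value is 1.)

29 = (4,1)_7 → 17
17 = (2,3)_7 → 13
13 = (1,6)_7 → 37
37 = (5,2)_7 → 29  — 29 already appeared earlier.

29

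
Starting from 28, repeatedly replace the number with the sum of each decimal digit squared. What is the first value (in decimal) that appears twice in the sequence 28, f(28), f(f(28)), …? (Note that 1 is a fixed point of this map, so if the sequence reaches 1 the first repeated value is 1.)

28 → 2² + 8² = 4 + 64 = 68
68 → 6² + 8² = 36 + 64 = 100
100 → 1² + 0² + 0² = 1 + 0 + 0 = 1  — reached the fixed point 1.
1 → 1, so 1 is the first repeated value.

1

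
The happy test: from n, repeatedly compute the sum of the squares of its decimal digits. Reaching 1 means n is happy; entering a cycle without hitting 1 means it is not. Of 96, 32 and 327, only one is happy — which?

96: 96 → 117 → 51 → 26 → 40 → 16 → 37 → 58 → 89 → 145 → 42 → 20 → 4 → 16  — repeats 16 (not happy)
32: 32 → 13 → 10 → 1  — reaches 1 (happy)
327: 327 → 62 → 40 → 16 → 37 → 58 → 89 → 145 → 42 → 20 → 4 → 16  — repeats 16 (not happy)

32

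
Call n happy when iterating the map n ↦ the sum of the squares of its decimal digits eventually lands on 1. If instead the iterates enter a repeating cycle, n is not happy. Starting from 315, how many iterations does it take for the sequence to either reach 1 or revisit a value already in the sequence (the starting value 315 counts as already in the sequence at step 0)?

14

315 → 3² + 1² + 5² = 35
35 → 3² + 5² = 34
34 → 3² + 4² = 25
25 → 2² + 5² = 29
29 → 2² + 9² = 85
85 → 8² + 5² = 89
89 → 8² + 9² = 145
145 → 1² + 4² + 5² = 42
42 → 4² + 2² = 20
20 → 2² + 0² = 4
4 → 4² = 16
16 → 1² + 6² = 37
37 → 3² + 7² = 58
58 → 5² + 8² = 89  — 89 repeats.
That took 14 steps.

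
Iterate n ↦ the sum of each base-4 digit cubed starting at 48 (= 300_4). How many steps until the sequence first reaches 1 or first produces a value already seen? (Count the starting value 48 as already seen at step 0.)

4

48 = (3,0,0)_4 → 3³ + 0³ + 0³ = 27
27 = (1,2,3)_4 → 1³ + 2³ + 3³ = 36
36 = (2,1,0)_4 → 2³ + 1³ + 0³ = 9
9 = (2,1)_4 → 2³ + 1³ = 9  — 9 repeats.
That took 4 steps.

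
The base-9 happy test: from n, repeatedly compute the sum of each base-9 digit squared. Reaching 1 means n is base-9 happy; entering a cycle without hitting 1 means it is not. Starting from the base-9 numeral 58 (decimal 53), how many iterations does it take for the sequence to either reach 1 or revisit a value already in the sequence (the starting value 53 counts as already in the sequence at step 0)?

53 = (5,8)_9 → 5² + 8² = 89
89 = (1,0,8)_9 → 1² + 0² + 8² = 65
65 = (7,2)_9 → 7² + 2² = 53  — 53 repeats.
That took 3 steps.

3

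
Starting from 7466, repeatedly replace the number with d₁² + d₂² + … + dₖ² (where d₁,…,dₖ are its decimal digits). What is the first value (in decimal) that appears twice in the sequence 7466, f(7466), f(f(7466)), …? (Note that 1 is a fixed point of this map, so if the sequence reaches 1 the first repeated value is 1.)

37

7466 → 7² + 4² + 6² + 6² = 49 + 16 + 36 + 36 = 137
137 → 1² + 3² + 7² = 1 + 9 + 49 = 59
59 → 5² + 9² = 25 + 81 = 106
106 → 1² + 0² + 6² = 1 + 0 + 36 = 37
37 → 3² + 7² = 9 + 49 = 58
58 → 5² + 8² = 25 + 64 = 89
89 → 8² + 9² = 64 + 81 = 145
145 → 1² + 4² + 5² = 1 + 16 + 25 = 42
42 → 4² + 2² = 16 + 4 = 20
20 → 2² + 0² = 4 + 0 = 4
4 → 4² = 16
16 → 1² + 6² = 1 + 36 = 37  — 37 already appeared earlier.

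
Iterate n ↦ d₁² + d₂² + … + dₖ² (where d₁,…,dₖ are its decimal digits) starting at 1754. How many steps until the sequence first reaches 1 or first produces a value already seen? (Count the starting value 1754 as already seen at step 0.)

5

1754 → 1² + 7² + 5² + 4² = 1 + 49 + 25 + 16 = 91
91 → 9² + 1² = 81 + 1 = 82
82 → 8² + 2² = 64 + 4 = 68
68 → 6² + 8² = 36 + 64 = 100
100 → 1² + 0² + 0² = 1 + 0 + 0 = 1  — reached 1.
That took 5 steps.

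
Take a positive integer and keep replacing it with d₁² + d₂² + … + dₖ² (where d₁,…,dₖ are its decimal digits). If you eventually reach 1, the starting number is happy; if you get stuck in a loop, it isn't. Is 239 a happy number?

happy

239 → 2² + 3² + 9² = 94
94 → 9² + 4² = 97
97 → 9² + 7² = 130
130 → 1² + 3² + 0² = 10
10 → 1² + 0² = 1  — reached 1.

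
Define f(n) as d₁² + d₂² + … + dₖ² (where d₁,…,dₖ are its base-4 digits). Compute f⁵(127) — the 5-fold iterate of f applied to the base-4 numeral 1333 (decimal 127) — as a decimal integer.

127 = (1,3,3,3)_4 → 28
28 = (1,3,0)_4 → 10
10 = (2,2)_4 → 8
8 = (2,0)_4 → 4
4 = (1,0)_4 → 1

1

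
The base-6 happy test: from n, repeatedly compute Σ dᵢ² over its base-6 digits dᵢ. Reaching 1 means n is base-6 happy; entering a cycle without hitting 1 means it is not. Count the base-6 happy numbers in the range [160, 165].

1

160: 160 → 36 → 1  — base-6 happy
161: 161 → 45 → 11 → 26 → 20 → 13 → 5 → 25 → 17 → 29 → 41 → 26  — not base-6 happy
162: 162 → 25 → 17 → 29 → 41 → 26 → 20 → 13 → 5 → 25  — not base-6 happy
163: 163 → 26 → 20 → 13 → 5 → 25 → 17 → 29 → 41 → 26  — not base-6 happy
164: 164 → 29 → 41 → 26 → 20 → 13 → 5 → 25 → 17 → 29  — not base-6 happy
165: 165 → 34 → 41 → 26 → 20 → 13 → 5 → 25 → 17 → 29 → 41  — not base-6 happy
base-6 happy: 160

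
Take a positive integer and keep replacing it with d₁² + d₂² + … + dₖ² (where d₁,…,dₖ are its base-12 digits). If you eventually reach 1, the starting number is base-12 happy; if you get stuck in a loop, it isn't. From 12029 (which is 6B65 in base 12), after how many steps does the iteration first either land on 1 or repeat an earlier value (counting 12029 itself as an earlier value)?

12029 = (6,11,6,5)_12 → 6² + 11² + 6² + 5² = 218
218 = (1,6,2)_12 → 1² + 6² + 2² = 41
41 = (3,5)_12 → 3² + 5² = 34
34 = (2,10)_12 → 2² + 10² = 104
104 = (8,8)_12 → 8² + 8² = 128
128 = (10,8)_12 → 10² + 8² = 164
164 = (1,1,8)_12 → 1² + 1² + 8² = 66
66 = (5,6)_12 → 5² + 6² = 61
61 = (5,1)_12 → 5² + 1² = 26
26 = (2,2)_12 → 2² + 2² = 8
8 = (8)_12 → 8² = 64
64 = (5,4)_12 → 5² + 4² = 41  — 41 repeats.
That took 12 steps.

12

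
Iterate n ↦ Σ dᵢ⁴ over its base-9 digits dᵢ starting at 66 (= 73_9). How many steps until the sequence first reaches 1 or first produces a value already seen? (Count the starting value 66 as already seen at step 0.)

66 = (7,3)_9 → 7⁴ + 3⁴ = 2482
2482 = (3,3,5,7)_9 → 3⁴ + 3⁴ + 5⁴ + 7⁴ = 3188
3188 = (4,3,3,2)_9 → 4⁴ + 3⁴ + 3⁴ + 2⁴ = 434
434 = (5,3,2)_9 → 5⁴ + 3⁴ + 2⁴ = 722
722 = (8,8,2)_9 → 8⁴ + 8⁴ + 2⁴ = 8208
8208 = (1,2,2,3,0)_9 → 1⁴ + 2⁴ + 2⁴ + 3⁴ + 0⁴ = 114
114 = (1,3,6)_9 → 1⁴ + 3⁴ + 6⁴ = 1378
1378 = (1,8,0,1)_9 → 1⁴ + 8⁴ + 0⁴ + 1⁴ = 4098
4098 = (5,5,5,3)_9 → 5⁴ + 5⁴ + 5⁴ + 3⁴ = 1956
1956 = (2,6,1,3)_9 → 2⁴ + 6⁴ + 1⁴ + 3⁴ = 1394
1394 = (1,8,1,8)_9 → 1⁴ + 8⁴ + 1⁴ + 8⁴ = 8194
8194 = (1,2,2,1,4)_9 → 1⁴ + 2⁴ + 2⁴ + 1⁴ + 4⁴ = 290
290 = (3,5,2)_9 → 3⁴ + 5⁴ + 2⁴ = 722  — 722 repeats.
That took 13 steps.

13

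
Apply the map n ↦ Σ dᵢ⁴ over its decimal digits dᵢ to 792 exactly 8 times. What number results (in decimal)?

792 → 7⁴ + 9⁴ + 2⁴ = 8978
8978 → 8⁴ + 9⁴ + 7⁴ + 8⁴ = 17154
17154 → 1⁴ + 7⁴ + 1⁴ + 5⁴ + 4⁴ = 3284
3284 → 3⁴ + 2⁴ + 8⁴ + 4⁴ = 4449
4449 → 4⁴ + 4⁴ + 4⁴ + 9⁴ = 7329
7329 → 7⁴ + 3⁴ + 2⁴ + 9⁴ = 9059
9059 → 9⁴ + 0⁴ + 5⁴ + 9⁴ = 13747
13747 → 1⁴ + 3⁴ + 7⁴ + 4⁴ + 7⁴ = 5140

5140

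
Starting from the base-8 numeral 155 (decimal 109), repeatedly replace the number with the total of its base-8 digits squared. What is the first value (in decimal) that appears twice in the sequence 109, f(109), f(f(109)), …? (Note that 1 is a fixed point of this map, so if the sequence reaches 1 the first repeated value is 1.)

25

109 = (1,5,5)_8 → 1² + 5² + 5² = 51
51 = (6,3)_8 → 6² + 3² = 45
45 = (5,5)_8 → 5² + 5² = 50
50 = (6,2)_8 → 6² + 2² = 40
40 = (5,0)_8 → 5² + 0² = 25
25 = (3,1)_8 → 3² + 1² = 10
10 = (1,2)_8 → 1² + 2² = 5
5 = (5)_8 → 5² = 25  — 25 already appeared earlier.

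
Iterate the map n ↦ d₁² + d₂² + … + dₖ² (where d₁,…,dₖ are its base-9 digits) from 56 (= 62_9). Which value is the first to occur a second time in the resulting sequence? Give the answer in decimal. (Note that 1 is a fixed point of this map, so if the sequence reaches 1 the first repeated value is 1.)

74

56 = (6,2)_9 → 6² + 2² = 40
40 = (4,4)_9 → 4² + 4² = 32
32 = (3,5)_9 → 3² + 5² = 34
34 = (3,7)_9 → 3² + 7² = 58
58 = (6,4)_9 → 6² + 4² = 52
52 = (5,7)_9 → 5² + 7² = 74
74 = (8,2)_9 → 8² + 2² = 68
68 = (7,5)_9 → 7² + 5² = 74  — 74 already appeared earlier.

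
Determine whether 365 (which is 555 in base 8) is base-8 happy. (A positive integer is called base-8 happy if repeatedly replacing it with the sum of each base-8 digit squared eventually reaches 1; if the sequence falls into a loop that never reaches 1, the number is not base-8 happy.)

365 = (5,5,5)_8 → 5² + 5² + 5² = 25 + 25 + 25 = 75
75 = (1,1,3)_8 → 1² + 1² + 3² = 1 + 1 + 9 = 11
11 = (1,3)_8 → 1² + 3² = 1 + 9 = 10
10 = (1,2)_8 → 1² + 2² = 1 + 4 = 5
5 = (5)_8 → 5² = 25
25 = (3,1)_8 → 3² + 1² = 9 + 1 = 10  — 10 already seen; the sequence cycles without reaching 1.

not base-8 happy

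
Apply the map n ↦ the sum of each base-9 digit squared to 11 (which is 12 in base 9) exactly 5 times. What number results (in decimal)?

11 = (1,2)_9 → 5
5 = (5)_9 → 25
25 = (2,7)_9 → 53
53 = (5,8)_9 → 89
89 = (1,0,8)_9 → 65

65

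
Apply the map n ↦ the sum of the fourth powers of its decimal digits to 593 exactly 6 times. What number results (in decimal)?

593 → 5⁴ + 9⁴ + 3⁴ = 7267
7267 → 7⁴ + 2⁴ + 6⁴ + 7⁴ = 6114
6114 → 6⁴ + 1⁴ + 1⁴ + 4⁴ = 1554
1554 → 1⁴ + 5⁴ + 5⁴ + 4⁴ = 1507
1507 → 1⁴ + 5⁴ + 0⁴ + 7⁴ = 3027
3027 → 3⁴ + 0⁴ + 2⁴ + 7⁴ = 2498

2498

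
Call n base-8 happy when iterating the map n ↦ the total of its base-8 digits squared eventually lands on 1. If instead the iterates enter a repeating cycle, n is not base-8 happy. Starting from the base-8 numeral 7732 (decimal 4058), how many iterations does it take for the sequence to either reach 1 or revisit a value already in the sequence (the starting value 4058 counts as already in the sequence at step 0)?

4058 = (7,7,3,2)_8 → 7² + 7² + 3² + 2² = 111
111 = (1,5,7)_8 → 1² + 5² + 7² = 75
75 = (1,1,3)_8 → 1² + 1² + 3² = 11
11 = (1,3)_8 → 1² + 3² = 10
10 = (1,2)_8 → 1² + 2² = 5
5 = (5)_8 → 5² = 25
25 = (3,1)_8 → 3² + 1² = 10  — 10 repeats.
That took 7 steps.

7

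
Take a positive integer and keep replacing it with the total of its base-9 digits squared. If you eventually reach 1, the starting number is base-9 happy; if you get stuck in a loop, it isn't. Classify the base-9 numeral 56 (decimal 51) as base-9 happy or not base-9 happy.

not base-9 happy

51 = (5,6)_9 → 5² + 6² = 61
61 = (6,7)_9 → 6² + 7² = 85
85 = (1,0,4)_9 → 1² + 0² + 4² = 17
17 = (1,8)_9 → 1² + 8² = 65
65 = (7,2)_9 → 7² + 2² = 53
53 = (5,8)_9 → 5² + 8² = 89
89 = (1,0,8)_9 → 1² + 0² + 8² = 65  — 65 already seen; the sequence cycles without reaching 1.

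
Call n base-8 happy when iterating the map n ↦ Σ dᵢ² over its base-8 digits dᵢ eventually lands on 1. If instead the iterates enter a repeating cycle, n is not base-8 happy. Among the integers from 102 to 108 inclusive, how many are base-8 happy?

1

102: 102 → 53 → 61 → 74 → 6 → 36 → 32 → 16 → 4 → 16  (repeats 16)
103: 103 → 66 → 5 → 25 → 10 → 5  (repeats 5)
104: 104 → 26 → 13 → 26  (repeats 26)
105: 105 → 27 → 18 → 8 → 1  (reaches 1)
106: 106 → 30 → 45 → 50 → 40 → 25 → 10 → 5 → 25  (repeats 25)
107: 107 → 35 → 25 → 10 → 5 → 25  (repeats 25)
108: 108 → 42 → 29 → 34 → 20 → 20  (repeats 20)
base-8 happy: 105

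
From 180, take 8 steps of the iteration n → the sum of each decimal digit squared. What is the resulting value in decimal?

20

180 → 1² + 8² + 0² = 65
65 → 6² + 5² = 61
61 → 6² + 1² = 37
37 → 3² + 7² = 58
58 → 5² + 8² = 89
89 → 8² + 9² = 145
145 → 1² + 4² + 5² = 42
42 → 4² + 2² = 20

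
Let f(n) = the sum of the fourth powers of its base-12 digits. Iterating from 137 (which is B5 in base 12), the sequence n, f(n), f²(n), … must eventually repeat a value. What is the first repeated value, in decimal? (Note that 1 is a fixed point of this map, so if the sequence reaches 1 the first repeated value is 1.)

20016

137 = (11,5)_12 → 15266
15266 = (8,10,0,2)_12 → 14112
14112 = (8,2,0,0)_12 → 4112
4112 = (2,4,6,8)_12 → 5664
5664 = (3,3,4,0)_12 → 418
418 = (2,10,10)_12 → 20016
20016 = (11,7,0,0)_12 → 17042
17042 = (9,10,4,2)_12 → 16833
16833 = (9,8,10,9)_12 → 27218
27218 = (1,3,9,0,2)_12 → 6659
6659 = (3,10,2,11)_12 → 24738
24738 = (1,2,3,9,6)_12 → 7955
7955 = (4,7,2,11)_12 → 17314
17314 = (10,0,2,10)_12 → 20016  — 20016 already appeared earlier.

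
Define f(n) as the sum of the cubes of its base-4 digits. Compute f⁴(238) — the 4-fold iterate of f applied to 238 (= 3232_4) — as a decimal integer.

1

238 = (3,2,3,2)_4 → 3³ + 2³ + 3³ + 2³ = 70
70 = (1,0,1,2)_4 → 1³ + 0³ + 1³ + 2³ = 10
10 = (2,2)_4 → 2³ + 2³ = 16
16 = (1,0,0)_4 → 1³ + 0³ + 0³ = 1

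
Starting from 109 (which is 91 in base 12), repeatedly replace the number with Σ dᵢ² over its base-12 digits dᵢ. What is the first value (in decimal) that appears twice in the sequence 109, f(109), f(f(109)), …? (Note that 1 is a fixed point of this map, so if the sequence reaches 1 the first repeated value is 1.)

5

109 = (9,1)_12 → 9² + 1² = 81 + 1 = 82
82 = (6,10)_12 → 6² + 10² = 36 + 100 = 136
136 = (11,4)_12 → 11² + 4² = 121 + 16 = 137
137 = (11,5)_12 → 11² + 5² = 121 + 25 = 146
146 = (1,0,2)_12 → 1² + 0² + 2² = 1 + 0 + 4 = 5
5 = (5)_12 → 5² = 25
25 = (2,1)_12 → 2² + 1² = 4 + 1 = 5  — 5 already appeared earlier.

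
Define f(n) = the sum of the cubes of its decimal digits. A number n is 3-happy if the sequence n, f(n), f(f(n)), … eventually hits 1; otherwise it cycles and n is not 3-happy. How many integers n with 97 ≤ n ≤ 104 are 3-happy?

1

97: 97 → 1072 → 352 → 160 → 217 → 352  (repeats 352)
98: 98 → 1241 → 74 → 407 → 407  (repeats 407)
99: 99 → 1458 → 702 → 351 → 153 → 153  (repeats 153)
100: 100 → 1  (reaches 1)
101: 101 → 2 → 8 → 512 → 134 → 92 → 737 → 713 → 371 → 371  (repeats 371)
102: 102 → 9 → 729 → 1080 → 513 → 153 → 153  (repeats 153)
103: 103 → 28 → 520 → 133 → 55 → 250 → 133  (repeats 133)
104: 104 → 65 → 341 → 92 → 737 → 713 → 371 → 371  (repeats 371)
3-happy: 100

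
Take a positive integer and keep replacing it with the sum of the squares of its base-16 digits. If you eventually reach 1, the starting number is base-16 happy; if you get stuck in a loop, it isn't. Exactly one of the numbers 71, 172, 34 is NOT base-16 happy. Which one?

71: 71 → 65 → 17 → 2 → 4 → 16 → 1  — reaches 1 (base-16 happy)
172: 172 → 244 → 241 → 226 → 200 → 208 → 169 → 181 → 146 → 85 → 50 → 13 → 169  — repeats 169 (not base-16 happy)
34: 34 → 8 → 64 → 16 → 1  — reaches 1 (base-16 happy)

172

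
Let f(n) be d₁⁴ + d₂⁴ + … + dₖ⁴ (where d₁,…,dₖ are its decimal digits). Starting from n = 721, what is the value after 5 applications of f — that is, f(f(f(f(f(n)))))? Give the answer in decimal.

721 → 7⁴ + 2⁴ + 1⁴ = 2418
2418 → 2⁴ + 4⁴ + 1⁴ + 8⁴ = 4369
4369 → 4⁴ + 3⁴ + 6⁴ + 9⁴ = 8194
8194 → 8⁴ + 1⁴ + 9⁴ + 4⁴ = 10914
10914 → 1⁴ + 0⁴ + 9⁴ + 1⁴ + 4⁴ = 6819

6819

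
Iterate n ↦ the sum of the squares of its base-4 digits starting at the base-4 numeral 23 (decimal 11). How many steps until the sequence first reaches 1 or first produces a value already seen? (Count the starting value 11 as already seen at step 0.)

5

11 = (2,3)_4 → 2² + 3² = 4 + 9 = 13
13 = (3,1)_4 → 3² + 1² = 9 + 1 = 10
10 = (2,2)_4 → 2² + 2² = 4 + 4 = 8
8 = (2,0)_4 → 2² + 0² = 4 + 0 = 4
4 = (1,0)_4 → 1² + 0² = 1 + 0 = 1  — reached 1.
That took 5 steps.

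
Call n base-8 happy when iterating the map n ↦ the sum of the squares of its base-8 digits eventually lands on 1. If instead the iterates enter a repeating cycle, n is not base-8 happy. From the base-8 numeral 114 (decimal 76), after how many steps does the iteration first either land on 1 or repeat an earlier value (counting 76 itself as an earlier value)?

3

76 = (1,1,4)_8 → 1² + 1² + 4² = 18
18 = (2,2)_8 → 2² + 2² = 8
8 = (1,0)_8 → 1² + 0² = 1  — reached 1.
That took 3 steps.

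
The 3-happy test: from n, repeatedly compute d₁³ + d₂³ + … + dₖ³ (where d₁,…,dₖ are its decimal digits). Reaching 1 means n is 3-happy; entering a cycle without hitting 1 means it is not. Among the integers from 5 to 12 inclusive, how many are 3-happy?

1

5: 5 → 125 → 134 → 92 → 737 → 713 → 371 → 371  (repeats 371)
6: 6 → 216 → 225 → 141 → 66 → 432 → 99 → 1458 → 702 → 351 → 153 → 153  (repeats 153)
7: 7 → 343 → 118 → 514 → 190 → 730 → 370 → 370  (repeats 370)
8: 8 → 512 → 134 → 92 → 737 → 713 → 371 → 371  (repeats 371)
9: 9 → 729 → 1080 → 513 → 153 → 153  (repeats 153)
10: 10 → 1  (reaches 1)
11: 11 → 2 → 8 → 512 → 134 → 92 → 737 → 713 → 371 → 371  (repeats 371)
12: 12 → 9 → 729 → 1080 → 513 → 153 → 153  (repeats 153)
3-happy: 10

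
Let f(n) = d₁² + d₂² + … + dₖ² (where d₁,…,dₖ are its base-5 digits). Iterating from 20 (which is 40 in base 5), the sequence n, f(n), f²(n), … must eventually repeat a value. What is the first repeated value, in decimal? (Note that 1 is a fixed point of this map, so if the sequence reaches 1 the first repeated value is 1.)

20 = (4,0)_5 → 4² + 0² = 16 + 0 = 16
16 = (3,1)_5 → 3² + 1² = 9 + 1 = 10
10 = (2,0)_5 → 2² + 0² = 4 + 0 = 4
4 = (4)_5 → 4² = 16  — 16 already appeared earlier.

16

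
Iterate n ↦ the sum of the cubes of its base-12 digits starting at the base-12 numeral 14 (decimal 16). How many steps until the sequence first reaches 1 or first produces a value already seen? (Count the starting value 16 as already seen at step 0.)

13

16 = (1,4)_12 → 1³ + 4³ = 65
65 = (5,5)_12 → 5³ + 5³ = 250
250 = (1,8,10)_12 → 1³ + 8³ + 10³ = 1513
1513 = (10,6,1)_12 → 10³ + 6³ + 1³ = 1217
1217 = (8,5,5)_12 → 8³ + 5³ + 5³ = 762
762 = (5,3,6)_12 → 5³ + 3³ + 6³ = 368
368 = (2,6,8)_12 → 2³ + 6³ + 8³ = 736
736 = (5,1,4)_12 → 5³ + 1³ + 4³ = 190
190 = (1,3,10)_12 → 1³ + 3³ + 10³ = 1028
1028 = (7,1,8)_12 → 7³ + 1³ + 8³ = 856
856 = (5,11,4)_12 → 5³ + 11³ + 4³ = 1520
1520 = (10,6,8)_12 → 10³ + 6³ + 8³ = 1728
1728 = (1,0,0,0)_12 → 1³ + 0³ + 0³ + 0³ = 1  — reached 1.
That took 13 steps.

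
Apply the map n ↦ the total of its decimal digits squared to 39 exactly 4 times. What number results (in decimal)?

61

39 → 3² + 9² = 90
90 → 9² + 0² = 81
81 → 8² + 1² = 65
65 → 6² + 5² = 61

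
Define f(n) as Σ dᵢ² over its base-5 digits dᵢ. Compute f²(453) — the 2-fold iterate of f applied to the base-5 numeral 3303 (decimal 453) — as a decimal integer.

5

453 = (3,3,0,3)_5 → 3² + 3² + 0² + 3² = 9 + 9 + 0 + 9 = 27
27 = (1,0,2)_5 → 1² + 0² + 2² = 1 + 0 + 4 = 5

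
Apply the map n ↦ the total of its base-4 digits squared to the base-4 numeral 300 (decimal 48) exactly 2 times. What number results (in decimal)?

48 = (3,0,0)_4 → 9
9 = (2,1)_4 → 5

5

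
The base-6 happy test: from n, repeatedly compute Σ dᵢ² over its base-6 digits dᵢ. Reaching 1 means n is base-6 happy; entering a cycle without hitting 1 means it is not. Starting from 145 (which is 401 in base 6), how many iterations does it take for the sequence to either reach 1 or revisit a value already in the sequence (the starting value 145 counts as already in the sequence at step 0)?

9

145 = (4,0,1)_6 → 4² + 0² + 1² = 16 + 0 + 1 = 17
17 = (2,5)_6 → 2² + 5² = 4 + 25 = 29
29 = (4,5)_6 → 4² + 5² = 16 + 25 = 41
41 = (1,0,5)_6 → 1² + 0² + 5² = 1 + 0 + 25 = 26
26 = (4,2)_6 → 4² + 2² = 16 + 4 = 20
20 = (3,2)_6 → 3² + 2² = 9 + 4 = 13
13 = (2,1)_6 → 2² + 1² = 4 + 1 = 5
5 = (5)_6 → 5² = 25
25 = (4,1)_6 → 4² + 1² = 16 + 1 = 17  — 17 repeats.
That took 9 steps.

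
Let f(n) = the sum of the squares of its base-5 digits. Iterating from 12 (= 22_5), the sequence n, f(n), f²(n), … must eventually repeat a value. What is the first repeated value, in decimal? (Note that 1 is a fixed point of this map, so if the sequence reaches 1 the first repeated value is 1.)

10

12 = (2,2)_5 → 2² + 2² = 8
8 = (1,3)_5 → 1² + 3² = 10
10 = (2,0)_5 → 2² + 0² = 4
4 = (4)_5 → 4² = 16
16 = (3,1)_5 → 3² + 1² = 10  — 10 already appeared earlier.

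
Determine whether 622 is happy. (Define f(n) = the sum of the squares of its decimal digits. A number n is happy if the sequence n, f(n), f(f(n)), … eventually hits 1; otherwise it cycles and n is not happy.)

622 → 6² + 2² + 2² = 36 + 4 + 4 = 44
44 → 4² + 4² = 16 + 16 = 32
32 → 3² + 2² = 9 + 4 = 13
13 → 1² + 3² = 1 + 9 = 10
10 → 1² + 0² = 1 + 0 = 1  — reached 1.

happy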